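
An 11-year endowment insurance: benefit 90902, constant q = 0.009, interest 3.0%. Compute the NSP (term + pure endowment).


Term component = 7257.4492
Pure endowment = 11_p_x * v^11 * benefit = 0.905337 * 0.722421 * 90902 = 59453.0537
NSP = 66710.5028


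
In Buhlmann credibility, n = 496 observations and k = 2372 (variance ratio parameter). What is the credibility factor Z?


Z = n / (n + k)
= 496 / (496 + 2372)
= 496 / 2868
= 0.1729


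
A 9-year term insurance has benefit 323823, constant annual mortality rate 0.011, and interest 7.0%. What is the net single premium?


NSP = benefit * sum_{k=0}^{n-1} k_p_x * q * v^(k+1)
With constant q=0.011, v=0.934579
Sum = 0.068934
NSP = 323823 * 0.068934
= 22322.469


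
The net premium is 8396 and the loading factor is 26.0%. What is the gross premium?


Gross = net * (1 + loading)
= 8396 * (1 + 0.26)
= 8396 * 1.26
= 10578.96


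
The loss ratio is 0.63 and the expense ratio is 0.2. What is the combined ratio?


Combined ratio = loss ratio + expense ratio
= 0.63 + 0.2
= 0.83


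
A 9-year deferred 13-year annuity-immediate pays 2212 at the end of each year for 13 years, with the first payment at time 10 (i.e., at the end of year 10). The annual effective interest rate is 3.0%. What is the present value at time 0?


PV at time 9 of the 13-year annuity-immediate:
a_n = 2212 * (1-(1+0.03)^(-13))/0.03 = 23524.5212
Discount back 9 years to time 0:
PV = 23524.5212 * (1+0.03)^(-9)
= 23524.5212 * 0.766417
= 18029.5867


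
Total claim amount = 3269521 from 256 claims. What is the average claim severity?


severity = total / number
= 3269521 / 256
= 12771.5664


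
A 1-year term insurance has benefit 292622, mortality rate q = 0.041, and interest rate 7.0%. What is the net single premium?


NSP = benefit * q * v
v = 1/(1+i) = 0.934579
NSP = 292622 * 0.041 * 0.934579
= 11212.6187


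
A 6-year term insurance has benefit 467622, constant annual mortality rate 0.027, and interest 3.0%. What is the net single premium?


NSP = benefit * sum_{k=0}^{n-1} k_p_x * q * v^(k+1)
With constant q=0.027, v=0.970874
Sum = 0.137062
NSP = 467622 * 0.137062
= 64093.2666


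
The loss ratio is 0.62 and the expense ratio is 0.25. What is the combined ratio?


Combined ratio = loss ratio + expense ratio
= 0.62 + 0.25
= 0.87


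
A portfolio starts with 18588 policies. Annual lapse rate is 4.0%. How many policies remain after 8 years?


remaining = initial * (1 - lapse)^years
= 18588 * (1 - 0.04)^8
= 18588 * 0.72139
= 13409.1895


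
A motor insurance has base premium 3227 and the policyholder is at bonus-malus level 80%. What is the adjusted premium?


adjusted = base * BM_level / 100
= 3227 * 80 / 100
= 3227 * 0.8
= 2581.6


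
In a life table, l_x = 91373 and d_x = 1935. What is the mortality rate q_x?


q_x = d_x / l_x
= 1935 / 91373
= 0.0212


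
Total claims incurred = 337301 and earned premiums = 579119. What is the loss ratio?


Loss ratio = claims / premiums
= 337301 / 579119
= 0.5824


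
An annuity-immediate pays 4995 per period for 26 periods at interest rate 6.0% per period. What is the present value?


PV = PMT * (1 - (1+i)^(-n)) / i
= 4995 * (1 - (1+0.06)^(-26)) / 0.06
= 4995 * (1 - 0.21981) / 0.06
= 4995 * 13.003166
= 64950.8151


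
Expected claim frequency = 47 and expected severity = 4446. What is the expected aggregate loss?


E[S] = E[N] * E[X]
= 47 * 4446
= 208962


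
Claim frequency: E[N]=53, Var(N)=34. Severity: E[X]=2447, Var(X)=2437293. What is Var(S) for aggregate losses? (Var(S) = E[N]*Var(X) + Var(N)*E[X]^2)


Var(S) = E[N]*Var(X) + Var(N)*E[X]^2
= 53*2437293 + 34*2447^2
= 129176529 + 203585506
= 3.3276e+08


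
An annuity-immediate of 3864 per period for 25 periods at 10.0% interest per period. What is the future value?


FV = PMT * ((1+i)^n - 1) / i
= 3864 * ((1.1)^25 - 1) / 0.1
= 3864 * (10.834706 - 1) / 0.1
= 380013.0377


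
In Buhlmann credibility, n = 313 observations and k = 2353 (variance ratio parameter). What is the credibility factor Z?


Z = n / (n + k)
= 313 / (313 + 2353)
= 313 / 2666
= 0.1174


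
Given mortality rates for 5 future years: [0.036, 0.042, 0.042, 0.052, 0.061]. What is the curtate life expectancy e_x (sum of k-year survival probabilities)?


e_x = sum_{k=1}^{n} k_p_x
k_p_x values:
  1_p_x = 0.964
  2_p_x = 0.923512
  3_p_x = 0.884724
  4_p_x = 0.838719
  5_p_x = 0.787557
e_x = 4.3985


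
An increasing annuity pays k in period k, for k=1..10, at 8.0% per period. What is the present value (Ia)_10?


(Ia)_n = sum_{k=1}^{n} k * v^k, v = 1/(1+i)
v = 0.925926
Sum computed term by term:
(Ia)_10 = 32.6869


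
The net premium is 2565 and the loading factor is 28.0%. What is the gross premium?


Gross = net * (1 + loading)
= 2565 * (1 + 0.28)
= 2565 * 1.28
= 3283.2


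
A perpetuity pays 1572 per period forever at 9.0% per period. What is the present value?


PV = PMT / i
= 1572 / 0.09
= 17466.6667


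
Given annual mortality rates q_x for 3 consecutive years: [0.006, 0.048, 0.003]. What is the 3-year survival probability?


p_k = 1 - q_k for each year
Survival = product of (1 - q_k)
= 0.994 * 0.952 * 0.997
= 0.9434


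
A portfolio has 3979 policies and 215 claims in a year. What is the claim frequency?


frequency = claims / policies
= 215 / 3979
= 0.054


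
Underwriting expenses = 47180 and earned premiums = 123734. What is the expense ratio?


Expense ratio = expenses / premiums
= 47180 / 123734
= 0.3813


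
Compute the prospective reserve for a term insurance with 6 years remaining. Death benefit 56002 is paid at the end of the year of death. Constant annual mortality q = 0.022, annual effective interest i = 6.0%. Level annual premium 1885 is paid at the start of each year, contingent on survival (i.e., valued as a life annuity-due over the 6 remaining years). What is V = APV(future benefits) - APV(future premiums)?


v = 1/(1+i) = 0.943396
APV(future benefits) per unit = sum_{k=0}^{5} k_p_x * q * v^(k+1) = 0.102789
APV(future benefits) = 56002 * 0.102789 = 5756.4087
Life annuity-due factor ä_{x:6} = sum_{k=0}^{5} k_p_x * v^k = 4.952577
APV(future premiums) = 1885 * 4.952577 = 9335.6084
V = 5756.4087 - 9335.6084
= -3579.1996


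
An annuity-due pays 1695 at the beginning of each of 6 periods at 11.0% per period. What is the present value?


PV_due = PMT * (1-(1+i)^(-n))/i * (1+i)
PV_immediate = 7170.7617
PV_due = 7170.7617 * 1.11
= 7959.5454


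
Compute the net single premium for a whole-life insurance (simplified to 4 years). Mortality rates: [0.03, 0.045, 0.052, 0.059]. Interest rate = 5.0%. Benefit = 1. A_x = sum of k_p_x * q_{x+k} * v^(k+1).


v = 0.952381
Year 0: k_p_x=1.0, q=0.03, term=0.028571
Year 1: k_p_x=0.97, q=0.045, term=0.039592
Year 2: k_p_x=0.92635, q=0.052, term=0.041611
Year 3: k_p_x=0.87818, q=0.059, term=0.042626
A_x = 0.1524


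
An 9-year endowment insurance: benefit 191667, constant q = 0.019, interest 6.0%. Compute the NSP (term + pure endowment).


Term component = 23138.6993
Pure endowment = 9_p_x * v^9 * benefit = 0.841436 * 0.591898 * 191667 = 95458.7239
NSP = 118597.4232


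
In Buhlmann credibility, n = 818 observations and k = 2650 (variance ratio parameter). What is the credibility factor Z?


Z = n / (n + k)
= 818 / (818 + 2650)
= 818 / 3468
= 0.2359


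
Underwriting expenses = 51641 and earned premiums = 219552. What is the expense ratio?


Expense ratio = expenses / premiums
= 51641 / 219552
= 0.2352


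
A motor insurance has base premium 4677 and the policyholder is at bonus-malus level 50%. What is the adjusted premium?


adjusted = base * BM_level / 100
= 4677 * 50 / 100
= 4677 * 0.5
= 2338.5


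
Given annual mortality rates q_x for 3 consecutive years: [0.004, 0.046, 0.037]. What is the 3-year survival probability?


p_k = 1 - q_k for each year
Survival = product of (1 - q_k)
= 0.996 * 0.954 * 0.963
= 0.915


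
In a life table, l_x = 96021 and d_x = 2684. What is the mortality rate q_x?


q_x = d_x / l_x
= 2684 / 96021
= 0.028


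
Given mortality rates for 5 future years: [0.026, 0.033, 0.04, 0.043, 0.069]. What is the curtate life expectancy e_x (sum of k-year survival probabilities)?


e_x = sum_{k=1}^{n} k_p_x
k_p_x values:
  1_p_x = 0.974
  2_p_x = 0.941858
  3_p_x = 0.904184
  4_p_x = 0.865304
  5_p_x = 0.805598
e_x = 4.4909


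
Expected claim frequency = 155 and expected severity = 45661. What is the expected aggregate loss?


E[S] = E[N] * E[X]
= 155 * 45661
= 7.0775e+06


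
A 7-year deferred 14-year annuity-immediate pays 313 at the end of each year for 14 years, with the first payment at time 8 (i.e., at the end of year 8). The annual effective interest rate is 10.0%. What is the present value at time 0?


PV at time 7 of the 14-year annuity-immediate:
a_n = 313 * (1-(1+0.1)^(-14))/0.1 = 2305.7732
Discount back 7 years to time 0:
PV = 2305.7732 * (1+0.1)^(-7)
= 2305.7732 * 0.513158
= 1183.2262


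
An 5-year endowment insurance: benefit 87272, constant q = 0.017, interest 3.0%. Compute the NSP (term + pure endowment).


Term component = 6574.0972
Pure endowment = 5_p_x * v^5 * benefit = 0.917841 * 0.862609 * 87272 = 69096.5549
NSP = 75670.6521


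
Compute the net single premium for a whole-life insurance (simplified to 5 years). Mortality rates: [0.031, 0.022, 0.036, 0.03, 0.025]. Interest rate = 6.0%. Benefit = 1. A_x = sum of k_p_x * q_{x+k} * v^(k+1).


v = 0.943396
Year 0: k_p_x=1.0, q=0.031, term=0.029245
Year 1: k_p_x=0.969, q=0.022, term=0.018973
Year 2: k_p_x=0.947682, q=0.036, term=0.028645
Year 3: k_p_x=0.913565, q=0.03, term=0.021709
Year 4: k_p_x=0.886158, q=0.025, term=0.016555
A_x = 0.1151


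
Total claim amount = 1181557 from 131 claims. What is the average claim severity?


severity = total / number
= 1181557 / 131
= 9019.5191


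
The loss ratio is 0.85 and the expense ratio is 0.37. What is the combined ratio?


Combined ratio = loss ratio + expense ratio
= 0.85 + 0.37
= 1.22


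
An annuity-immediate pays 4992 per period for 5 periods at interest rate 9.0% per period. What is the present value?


PV = PMT * (1 - (1+i)^(-n)) / i
= 4992 * (1 - (1+0.09)^(-5)) / 0.09
= 4992 * (1 - 0.649931) / 0.09
= 4992 * 3.889651
= 19417.1391


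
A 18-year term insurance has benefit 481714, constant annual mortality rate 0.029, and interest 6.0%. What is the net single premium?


NSP = benefit * sum_{k=0}^{n-1} k_p_x * q * v^(k+1)
With constant q=0.029, v=0.943396
Sum = 0.25863
NSP = 481714 * 0.25863
= 124585.898


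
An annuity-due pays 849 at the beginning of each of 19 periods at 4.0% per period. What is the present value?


PV_due = PMT * (1-(1+i)^(-n))/i * (1+i)
PV_immediate = 11150.7145
PV_due = 11150.7145 * 1.04
= 11596.7431


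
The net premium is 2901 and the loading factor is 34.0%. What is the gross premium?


Gross = net * (1 + loading)
= 2901 * (1 + 0.34)
= 2901 * 1.34
= 3887.34


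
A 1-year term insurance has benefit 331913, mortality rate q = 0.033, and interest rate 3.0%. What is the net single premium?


NSP = benefit * q * v
v = 1/(1+i) = 0.970874
NSP = 331913 * 0.033 * 0.970874
= 10634.1058


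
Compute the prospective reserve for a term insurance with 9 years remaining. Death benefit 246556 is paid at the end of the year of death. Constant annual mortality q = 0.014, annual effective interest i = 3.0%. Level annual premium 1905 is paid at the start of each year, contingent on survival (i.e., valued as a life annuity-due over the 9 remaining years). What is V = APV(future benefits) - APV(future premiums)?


v = 1/(1+i) = 0.970874
APV(future benefits) per unit = sum_{k=0}^{8} k_p_x * q * v^(k+1) = 0.103383
APV(future benefits) = 246556 * 0.103383 = 25489.6156
Life annuity-due factor ä_{x:9} = sum_{k=0}^{8} k_p_x * v^k = 7.60601
APV(future premiums) = 1905 * 7.60601 = 14489.4493
V = 25489.6156 - 14489.4493
= 11000.1663


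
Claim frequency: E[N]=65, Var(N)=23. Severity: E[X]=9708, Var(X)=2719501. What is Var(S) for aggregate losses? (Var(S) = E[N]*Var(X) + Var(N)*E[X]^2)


Var(S) = E[N]*Var(X) + Var(N)*E[X]^2
= 65*2719501 + 23*9708^2
= 176767565 + 2167641072
= 2.3444e+09


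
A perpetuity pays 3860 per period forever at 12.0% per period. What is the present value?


PV = PMT / i
= 3860 / 0.12
= 32166.6667


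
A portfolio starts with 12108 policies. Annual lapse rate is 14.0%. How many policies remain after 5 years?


remaining = initial * (1 - lapse)^years
= 12108 * (1 - 0.14)^5
= 12108 * 0.470427
= 5695.9303


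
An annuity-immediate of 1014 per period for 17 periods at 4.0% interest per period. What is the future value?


FV = PMT * ((1+i)^n - 1) / i
= 1014 * ((1.04)^17 - 1) / 0.04
= 1014 * (1.9479 - 1) / 0.04
= 24029.2776


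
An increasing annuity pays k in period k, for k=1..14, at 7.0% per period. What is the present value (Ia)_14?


(Ia)_n = sum_{k=1}^{n} k * v^k, v = 1/(1+i)
v = 0.934579
Sum computed term by term:
(Ia)_14 = 56.1173


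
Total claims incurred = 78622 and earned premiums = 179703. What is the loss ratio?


Loss ratio = claims / premiums
= 78622 / 179703
= 0.4375


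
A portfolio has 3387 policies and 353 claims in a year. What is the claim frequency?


frequency = claims / policies
= 353 / 3387
= 0.1042


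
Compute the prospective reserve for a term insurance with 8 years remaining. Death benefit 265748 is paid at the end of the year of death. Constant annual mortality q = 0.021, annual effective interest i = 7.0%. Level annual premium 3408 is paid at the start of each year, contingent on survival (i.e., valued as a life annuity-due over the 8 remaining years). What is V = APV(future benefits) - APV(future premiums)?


v = 1/(1+i) = 0.934579
APV(future benefits) per unit = sum_{k=0}^{7} k_p_x * q * v^(k+1) = 0.117433
APV(future benefits) = 265748 * 0.117433 = 31207.5537
Life annuity-due factor ä_{x:8} = sum_{k=0}^{7} k_p_x * v^k = 5.983485
APV(future premiums) = 3408 * 5.983485 = 20391.7168
V = 31207.5537 - 20391.7168
= 10815.8369


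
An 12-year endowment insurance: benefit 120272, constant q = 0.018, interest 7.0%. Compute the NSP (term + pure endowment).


Term component = 15817.2009
Pure endowment = 12_p_x * v^12 * benefit = 0.804151 * 0.444012 * 120272 = 42943.4621
NSP = 58760.663


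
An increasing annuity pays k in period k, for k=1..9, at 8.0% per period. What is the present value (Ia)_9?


(Ia)_n = sum_{k=1}^{n} k * v^k, v = 1/(1+i)
v = 0.925926
Sum computed term by term:
(Ia)_9 = 28.055


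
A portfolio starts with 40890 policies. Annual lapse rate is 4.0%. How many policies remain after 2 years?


remaining = initial * (1 - lapse)^years
= 40890 * (1 - 0.04)^2
= 40890 * 0.9216
= 37684.224


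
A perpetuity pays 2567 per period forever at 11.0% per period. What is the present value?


PV = PMT / i
= 2567 / 0.11
= 23336.3636


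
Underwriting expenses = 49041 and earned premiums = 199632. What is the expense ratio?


Expense ratio = expenses / premiums
= 49041 / 199632
= 0.2457


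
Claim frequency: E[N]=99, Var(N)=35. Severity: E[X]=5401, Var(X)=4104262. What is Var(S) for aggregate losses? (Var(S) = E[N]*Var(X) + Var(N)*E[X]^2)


Var(S) = E[N]*Var(X) + Var(N)*E[X]^2
= 99*4104262 + 35*5401^2
= 406321938 + 1020978035
= 1.4273e+09


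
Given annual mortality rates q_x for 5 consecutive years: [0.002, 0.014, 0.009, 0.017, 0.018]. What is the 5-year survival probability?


p_k = 1 - q_k for each year
Survival = product of (1 - q_k)
= 0.998 * 0.986 * 0.991 * 0.983 * 0.982
= 0.9413


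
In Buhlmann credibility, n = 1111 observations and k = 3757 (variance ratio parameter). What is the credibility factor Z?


Z = n / (n + k)
= 1111 / (1111 + 3757)
= 1111 / 4868
= 0.2282


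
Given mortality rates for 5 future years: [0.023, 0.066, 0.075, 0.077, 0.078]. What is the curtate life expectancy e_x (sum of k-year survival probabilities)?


e_x = sum_{k=1}^{n} k_p_x
k_p_x values:
  1_p_x = 0.977
  2_p_x = 0.912518
  3_p_x = 0.844079
  4_p_x = 0.779085
  5_p_x = 0.718316
e_x = 4.231


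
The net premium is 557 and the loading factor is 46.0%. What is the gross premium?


Gross = net * (1 + loading)
= 557 * (1 + 0.46)
= 557 * 1.46
= 813.22


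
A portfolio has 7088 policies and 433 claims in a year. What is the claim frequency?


frequency = claims / policies
= 433 / 7088
= 0.0611


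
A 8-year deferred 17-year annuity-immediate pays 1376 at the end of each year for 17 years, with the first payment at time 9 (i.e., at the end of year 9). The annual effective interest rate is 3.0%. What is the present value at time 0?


PV at time 8 of the 17-year annuity-immediate:
a_n = 1376 * (1-(1+0.03)^(-17))/0.03 = 18116.579
Discount back 8 years to time 0:
PV = 18116.579 * (1+0.03)^(-8)
= 18116.579 * 0.789409
= 14301.3948


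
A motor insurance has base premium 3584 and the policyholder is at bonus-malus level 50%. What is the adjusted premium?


adjusted = base * BM_level / 100
= 3584 * 50 / 100
= 3584 * 0.5
= 1792.0


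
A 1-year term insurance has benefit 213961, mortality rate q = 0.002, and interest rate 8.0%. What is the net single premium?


NSP = benefit * q * v
v = 1/(1+i) = 0.925926
NSP = 213961 * 0.002 * 0.925926
= 396.2241


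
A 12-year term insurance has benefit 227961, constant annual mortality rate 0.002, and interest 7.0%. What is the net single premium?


NSP = benefit * sum_{k=0}^{n-1} k_p_x * q * v^(k+1)
With constant q=0.002, v=0.934579
Sum = 0.015737
NSP = 227961 * 0.015737
= 3587.3962


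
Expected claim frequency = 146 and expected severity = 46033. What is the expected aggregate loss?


E[S] = E[N] * E[X]
= 146 * 46033
= 6.7208e+06


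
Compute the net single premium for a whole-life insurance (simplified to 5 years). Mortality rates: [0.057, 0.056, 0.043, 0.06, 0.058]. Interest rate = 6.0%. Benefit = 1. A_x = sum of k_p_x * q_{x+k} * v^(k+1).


v = 0.943396
Year 0: k_p_x=1.0, q=0.057, term=0.053774
Year 1: k_p_x=0.943, q=0.056, term=0.046999
Year 2: k_p_x=0.890192, q=0.043, term=0.032139
Year 3: k_p_x=0.851914, q=0.06, term=0.040488
Year 4: k_p_x=0.800799, q=0.058, term=0.034707
A_x = 0.2081


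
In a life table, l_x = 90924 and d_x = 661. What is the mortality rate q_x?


q_x = d_x / l_x
= 661 / 90924
= 0.0073


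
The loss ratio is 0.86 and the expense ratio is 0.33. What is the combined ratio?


Combined ratio = loss ratio + expense ratio
= 0.86 + 0.33
= 1.19


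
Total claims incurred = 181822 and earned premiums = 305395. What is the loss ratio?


Loss ratio = claims / premiums
= 181822 / 305395
= 0.5954


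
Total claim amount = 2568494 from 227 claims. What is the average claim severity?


severity = total / number
= 2568494 / 227
= 11314.9515


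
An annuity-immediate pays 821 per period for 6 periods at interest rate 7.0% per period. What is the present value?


PV = PMT * (1 - (1+i)^(-n)) / i
= 821 * (1 - (1+0.07)^(-6)) / 0.07
= 821 * (1 - 0.666342) / 0.07
= 821 * 4.76654
= 3913.3291


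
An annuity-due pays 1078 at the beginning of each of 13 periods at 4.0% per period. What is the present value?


PV_due = PMT * (1-(1+i)^(-n))/i * (1+i)
PV_immediate = 10764.5284
PV_due = 10764.5284 * 1.04
= 11195.1095


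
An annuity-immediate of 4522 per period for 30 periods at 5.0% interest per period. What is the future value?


FV = PMT * ((1+i)^n - 1) / i
= 4522 * ((1.05)^30 - 1) / 0.05
= 4522 * (4.321942 - 1) / 0.05
= 300436.4684


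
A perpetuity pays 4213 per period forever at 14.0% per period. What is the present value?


PV = PMT / i
= 4213 / 0.14
= 30092.8571


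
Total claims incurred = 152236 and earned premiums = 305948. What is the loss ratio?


Loss ratio = claims / premiums
= 152236 / 305948
= 0.4976


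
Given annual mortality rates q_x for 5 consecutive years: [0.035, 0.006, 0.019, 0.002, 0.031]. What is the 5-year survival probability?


p_k = 1 - q_k for each year
Survival = product of (1 - q_k)
= 0.965 * 0.994 * 0.981 * 0.998 * 0.969
= 0.91


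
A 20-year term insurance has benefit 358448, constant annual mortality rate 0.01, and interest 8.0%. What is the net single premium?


NSP = benefit * sum_{k=0}^{n-1} k_p_x * q * v^(k+1)
With constant q=0.01, v=0.925926
Sum = 0.091613
NSP = 358448 * 0.091613
= 32838.5975


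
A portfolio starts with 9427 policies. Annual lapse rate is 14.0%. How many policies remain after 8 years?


remaining = initial * (1 - lapse)^years
= 9427 * (1 - 0.14)^8
= 9427 * 0.299218
= 2820.7274


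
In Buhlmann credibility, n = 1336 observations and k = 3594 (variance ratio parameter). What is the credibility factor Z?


Z = n / (n + k)
= 1336 / (1336 + 3594)
= 1336 / 4930
= 0.271


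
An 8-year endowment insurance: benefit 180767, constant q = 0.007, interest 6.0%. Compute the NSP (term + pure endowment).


Term component = 7684.2622
Pure endowment = 8_p_x * v^8 * benefit = 0.945353 * 0.627412 * 180767 = 107217.6333
NSP = 114901.8955


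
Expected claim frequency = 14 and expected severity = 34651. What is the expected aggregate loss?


E[S] = E[N] * E[X]
= 14 * 34651
= 485114


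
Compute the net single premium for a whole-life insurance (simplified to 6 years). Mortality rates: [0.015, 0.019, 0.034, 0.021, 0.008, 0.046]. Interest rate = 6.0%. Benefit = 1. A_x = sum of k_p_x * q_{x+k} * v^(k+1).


v = 0.943396
Year 0: k_p_x=1.0, q=0.015, term=0.014151
Year 1: k_p_x=0.985, q=0.019, term=0.016656
Year 2: k_p_x=0.966285, q=0.034, term=0.027585
Year 3: k_p_x=0.933431, q=0.021, term=0.015527
Year 4: k_p_x=0.913829, q=0.008, term=0.005463
Year 5: k_p_x=0.906519, q=0.046, term=0.029397
A_x = 0.1088


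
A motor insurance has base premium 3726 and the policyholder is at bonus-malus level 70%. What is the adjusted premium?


adjusted = base * BM_level / 100
= 3726 * 70 / 100
= 3726 * 0.7
= 2608.2


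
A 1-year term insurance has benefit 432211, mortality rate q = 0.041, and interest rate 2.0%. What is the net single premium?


NSP = benefit * q * v
v = 1/(1+i) = 0.980392
NSP = 432211 * 0.041 * 0.980392
= 17373.1873


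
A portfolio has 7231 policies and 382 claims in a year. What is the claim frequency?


frequency = claims / policies
= 382 / 7231
= 0.0528


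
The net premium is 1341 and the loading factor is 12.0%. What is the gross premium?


Gross = net * (1 + loading)
= 1341 * (1 + 0.12)
= 1341 * 1.12
= 1501.92


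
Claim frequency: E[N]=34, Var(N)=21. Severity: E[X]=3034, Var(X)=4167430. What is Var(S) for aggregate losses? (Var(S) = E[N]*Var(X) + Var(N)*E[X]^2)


Var(S) = E[N]*Var(X) + Var(N)*E[X]^2
= 34*4167430 + 21*3034^2
= 141692620 + 193308276
= 3.3500e+08


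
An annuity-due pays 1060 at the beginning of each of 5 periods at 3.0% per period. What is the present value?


PV_due = PMT * (1-(1+i)^(-n))/i * (1+i)
PV_immediate = 4854.4896
PV_due = 4854.4896 * 1.03
= 5000.1243


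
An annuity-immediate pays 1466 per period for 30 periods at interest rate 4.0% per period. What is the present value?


PV = PMT * (1 - (1+i)^(-n)) / i
= 1466 * (1 - (1+0.04)^(-30)) / 0.04
= 1466 * (1 - 0.308319) / 0.04
= 1466 * 17.292033
= 25350.1208


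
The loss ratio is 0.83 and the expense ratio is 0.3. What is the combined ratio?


Combined ratio = loss ratio + expense ratio
= 0.83 + 0.3
= 1.13


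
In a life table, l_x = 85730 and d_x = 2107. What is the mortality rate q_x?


q_x = d_x / l_x
= 2107 / 85730
= 0.0246


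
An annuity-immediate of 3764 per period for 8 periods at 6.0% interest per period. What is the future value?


FV = PMT * ((1+i)^n - 1) / i
= 3764 * ((1.06)^8 - 1) / 0.06
= 3764 * (1.593848 - 1) / 0.06
= 37254.0692


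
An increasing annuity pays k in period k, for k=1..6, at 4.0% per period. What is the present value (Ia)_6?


(Ia)_n = sum_{k=1}^{n} k * v^k, v = 1/(1+i)
v = 0.961538
Sum computed term by term:
(Ia)_6 = 17.7484


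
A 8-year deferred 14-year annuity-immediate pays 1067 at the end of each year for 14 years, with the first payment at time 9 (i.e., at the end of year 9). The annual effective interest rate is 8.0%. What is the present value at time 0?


PV at time 8 of the 14-year annuity-immediate:
a_n = 1067 * (1-(1+0.08)^(-14))/0.08 = 8796.6009
Discount back 8 years to time 0:
PV = 8796.6009 * (1+0.08)^(-8)
= 8796.6009 * 0.540269
= 4752.5297


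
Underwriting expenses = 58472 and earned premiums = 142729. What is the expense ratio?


Expense ratio = expenses / premiums
= 58472 / 142729
= 0.4097


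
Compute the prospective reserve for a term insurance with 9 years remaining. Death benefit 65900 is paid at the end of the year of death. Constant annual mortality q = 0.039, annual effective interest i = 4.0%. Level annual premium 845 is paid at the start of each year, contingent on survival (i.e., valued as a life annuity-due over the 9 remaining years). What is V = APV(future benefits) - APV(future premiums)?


v = 1/(1+i) = 0.961538
APV(future benefits) per unit = sum_{k=0}^{8} k_p_x * q * v^(k+1) = 0.251207
APV(future benefits) = 65900 * 0.251207 = 16554.5086
Life annuity-due factor ä_{x:9} = sum_{k=0}^{8} k_p_x * v^k = 6.69884
APV(future premiums) = 845 * 6.69884 = 5660.5199
V = 16554.5086 - 5660.5199
= 10893.9887


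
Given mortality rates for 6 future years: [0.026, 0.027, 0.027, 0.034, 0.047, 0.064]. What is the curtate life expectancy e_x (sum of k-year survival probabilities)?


e_x = sum_{k=1}^{n} k_p_x
k_p_x values:
  1_p_x = 0.974
  2_p_x = 0.947702
  3_p_x = 0.922114
  4_p_x = 0.890762
  5_p_x = 0.848896
  6_p_x = 0.794567
e_x = 5.378


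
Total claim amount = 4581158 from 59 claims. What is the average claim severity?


severity = total / number
= 4581158 / 59
= 77646.7458


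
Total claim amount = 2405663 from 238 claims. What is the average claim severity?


severity = total / number
= 2405663 / 238
= 10107.8277


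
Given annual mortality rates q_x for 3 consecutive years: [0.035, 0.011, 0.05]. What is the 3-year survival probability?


p_k = 1 - q_k for each year
Survival = product of (1 - q_k)
= 0.965 * 0.989 * 0.95
= 0.9067


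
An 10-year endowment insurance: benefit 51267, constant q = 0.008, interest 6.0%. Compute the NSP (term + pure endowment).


Term component = 2923.4401
Pure endowment = 10_p_x * v^10 * benefit = 0.922819 * 0.558395 * 51267 = 26417.759
NSP = 29341.1991


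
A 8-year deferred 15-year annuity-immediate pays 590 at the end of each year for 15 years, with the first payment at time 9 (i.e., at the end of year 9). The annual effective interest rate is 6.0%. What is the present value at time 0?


PV at time 8 of the 15-year annuity-immediate:
a_n = 590 * (1-(1+0.06)^(-15))/0.06 = 5730.2269
Discount back 8 years to time 0:
PV = 5730.2269 * (1+0.06)^(-8)
= 5730.2269 * 0.627412
= 3595.2152


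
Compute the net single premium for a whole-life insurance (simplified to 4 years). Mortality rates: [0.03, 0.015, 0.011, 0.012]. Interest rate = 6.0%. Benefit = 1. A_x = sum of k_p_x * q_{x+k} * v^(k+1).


v = 0.943396
Year 0: k_p_x=1.0, q=0.03, term=0.028302
Year 1: k_p_x=0.97, q=0.015, term=0.012949
Year 2: k_p_x=0.95545, q=0.011, term=0.008824
Year 3: k_p_x=0.94494, q=0.012, term=0.008982
A_x = 0.0591


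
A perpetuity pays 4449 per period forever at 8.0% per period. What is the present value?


PV = PMT / i
= 4449 / 0.08
= 55612.5


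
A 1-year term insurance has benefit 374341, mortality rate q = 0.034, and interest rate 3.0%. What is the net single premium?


NSP = benefit * q * v
v = 1/(1+i) = 0.970874
NSP = 374341 * 0.034 * 0.970874
= 12356.8874


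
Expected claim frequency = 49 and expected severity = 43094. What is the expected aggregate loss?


E[S] = E[N] * E[X]
= 49 * 43094
= 2.1116e+06


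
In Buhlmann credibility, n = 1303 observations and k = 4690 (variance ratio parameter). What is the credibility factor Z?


Z = n / (n + k)
= 1303 / (1303 + 4690)
= 1303 / 5993
= 0.2174


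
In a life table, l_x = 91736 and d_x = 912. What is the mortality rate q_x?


q_x = d_x / l_x
= 912 / 91736
= 0.0099


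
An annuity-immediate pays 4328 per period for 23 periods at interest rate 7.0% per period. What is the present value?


PV = PMT * (1 - (1+i)^(-n)) / i
= 4328 * (1 - (1+0.07)^(-23)) / 0.07
= 4328 * (1 - 0.210947) / 0.07
= 4328 * 11.272187
= 48786.027


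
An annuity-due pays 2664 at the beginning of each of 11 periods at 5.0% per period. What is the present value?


PV_due = PMT * (1-(1+i)^(-n))/i * (1+i)
PV_immediate = 22128.2875
PV_due = 22128.2875 * 1.05
= 23234.7019


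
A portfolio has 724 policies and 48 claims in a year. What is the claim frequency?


frequency = claims / policies
= 48 / 724
= 0.0663


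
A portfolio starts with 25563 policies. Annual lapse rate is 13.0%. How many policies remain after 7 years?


remaining = initial * (1 - lapse)^years
= 25563 * (1 - 0.13)^7
= 25563 * 0.377255
= 9643.7643


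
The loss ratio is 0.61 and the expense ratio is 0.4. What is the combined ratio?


Combined ratio = loss ratio + expense ratio
= 0.61 + 0.4
= 1.01


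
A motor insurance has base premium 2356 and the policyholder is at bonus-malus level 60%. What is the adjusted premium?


adjusted = base * BM_level / 100
= 2356 * 60 / 100
= 2356 * 0.6
= 1413.6


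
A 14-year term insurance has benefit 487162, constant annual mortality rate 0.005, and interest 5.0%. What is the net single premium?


NSP = benefit * sum_{k=0}^{n-1} k_p_x * q * v^(k+1)
With constant q=0.005, v=0.952381
Sum = 0.048105
NSP = 487162 * 0.048105
= 23435.169


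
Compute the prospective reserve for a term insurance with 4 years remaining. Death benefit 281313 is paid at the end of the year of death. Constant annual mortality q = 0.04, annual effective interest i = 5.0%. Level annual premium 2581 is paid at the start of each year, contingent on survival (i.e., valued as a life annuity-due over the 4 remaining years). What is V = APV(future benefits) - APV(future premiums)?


v = 1/(1+i) = 0.952381
APV(future benefits) per unit = sum_{k=0}^{3} k_p_x * q * v^(k+1) = 0.133885
APV(future benefits) = 281313 * 0.133885 = 37663.4951
Life annuity-due factor ä_{x:4} = sum_{k=0}^{3} k_p_x * v^k = 3.514472
APV(future premiums) = 2581 * 3.514472 = 9070.853
V = 37663.4951 - 9070.853
= 28592.6421


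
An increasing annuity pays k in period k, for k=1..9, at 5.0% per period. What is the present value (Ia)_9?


(Ia)_n = sum_{k=1}^{n} k * v^k, v = 1/(1+i)
v = 0.952381
Sum computed term by term:
(Ia)_9 = 33.2347


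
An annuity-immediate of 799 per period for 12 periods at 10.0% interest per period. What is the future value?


FV = PMT * ((1+i)^n - 1) / i
= 799 * ((1.1)^12 - 1) / 0.1
= 799 * (3.138428 - 1) / 0.1
= 17086.0427


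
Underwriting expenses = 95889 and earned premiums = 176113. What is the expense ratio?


Expense ratio = expenses / premiums
= 95889 / 176113
= 0.5445


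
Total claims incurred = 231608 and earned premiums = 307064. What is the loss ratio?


Loss ratio = claims / premiums
= 231608 / 307064
= 0.7543


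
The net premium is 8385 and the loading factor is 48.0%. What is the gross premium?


Gross = net * (1 + loading)
= 8385 * (1 + 0.48)
= 8385 * 1.48
= 12409.8


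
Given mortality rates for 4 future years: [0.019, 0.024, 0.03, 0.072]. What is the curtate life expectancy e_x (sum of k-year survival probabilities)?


e_x = sum_{k=1}^{n} k_p_x
k_p_x values:
  1_p_x = 0.981
  2_p_x = 0.957456
  3_p_x = 0.928732
  4_p_x = 0.861864
e_x = 3.7291


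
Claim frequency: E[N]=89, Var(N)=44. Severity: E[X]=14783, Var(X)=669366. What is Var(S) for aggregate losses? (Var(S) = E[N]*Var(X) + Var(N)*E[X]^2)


Var(S) = E[N]*Var(X) + Var(N)*E[X]^2
= 89*669366 + 44*14783^2
= 59573574 + 9615631916
= 9.6752e+09


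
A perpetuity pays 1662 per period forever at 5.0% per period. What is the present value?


PV = PMT / i
= 1662 / 0.05
= 33240.0


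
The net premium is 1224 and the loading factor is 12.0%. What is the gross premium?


Gross = net * (1 + loading)
= 1224 * (1 + 0.12)
= 1224 * 1.12
= 1370.88


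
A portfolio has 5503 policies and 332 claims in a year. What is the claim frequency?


frequency = claims / policies
= 332 / 5503
= 0.0603


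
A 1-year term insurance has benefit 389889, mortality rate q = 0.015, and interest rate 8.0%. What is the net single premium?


NSP = benefit * q * v
v = 1/(1+i) = 0.925926
NSP = 389889 * 0.015 * 0.925926
= 5415.125


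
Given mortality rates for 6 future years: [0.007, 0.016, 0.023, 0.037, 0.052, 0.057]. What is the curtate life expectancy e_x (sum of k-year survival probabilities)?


e_x = sum_{k=1}^{n} k_p_x
k_p_x values:
  1_p_x = 0.993
  2_p_x = 0.977112
  3_p_x = 0.954638
  4_p_x = 0.919317
  5_p_x = 0.871512
  6_p_x = 0.821836
e_x = 5.5374


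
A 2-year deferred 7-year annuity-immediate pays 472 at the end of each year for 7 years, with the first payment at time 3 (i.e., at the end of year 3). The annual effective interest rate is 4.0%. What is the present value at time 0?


PV at time 2 of the 7-year annuity-immediate:
a_n = 472 * (1-(1+0.04)^(-7))/0.04 = 2832.9698
Discount back 2 years to time 0:
PV = 2832.9698 * (1+0.04)^(-2)
= 2832.9698 * 0.924556
= 2619.2398


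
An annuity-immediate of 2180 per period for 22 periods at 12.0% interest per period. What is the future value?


FV = PMT * ((1+i)^n - 1) / i
= 2180 * ((1.12)^22 - 1) / 0.12
= 2180 * (12.10031 - 1) / 0.12
= 201655.6327


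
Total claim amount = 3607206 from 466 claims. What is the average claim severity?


severity = total / number
= 3607206 / 466
= 7740.7854


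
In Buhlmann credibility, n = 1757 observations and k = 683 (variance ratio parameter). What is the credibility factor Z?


Z = n / (n + k)
= 1757 / (1757 + 683)
= 1757 / 2440
= 0.7201


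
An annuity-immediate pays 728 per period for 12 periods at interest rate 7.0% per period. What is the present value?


PV = PMT * (1 - (1+i)^(-n)) / i
= 728 * (1 - (1+0.07)^(-12)) / 0.07
= 728 * (1 - 0.444012) / 0.07
= 728 * 7.942686
= 5782.2756


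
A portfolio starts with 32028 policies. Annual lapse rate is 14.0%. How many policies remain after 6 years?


remaining = initial * (1 - lapse)^years
= 32028 * (1 - 0.14)^6
= 32028 * 0.404567
= 12957.4794


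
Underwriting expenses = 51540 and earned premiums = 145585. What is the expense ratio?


Expense ratio = expenses / premiums
= 51540 / 145585
= 0.354


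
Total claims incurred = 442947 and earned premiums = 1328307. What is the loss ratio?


Loss ratio = claims / premiums
= 442947 / 1328307
= 0.3335


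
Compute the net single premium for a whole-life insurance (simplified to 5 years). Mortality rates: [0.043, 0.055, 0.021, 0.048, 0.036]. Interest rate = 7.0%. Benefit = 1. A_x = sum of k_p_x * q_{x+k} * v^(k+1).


v = 0.934579
Year 0: k_p_x=1.0, q=0.043, term=0.040187
Year 1: k_p_x=0.957, q=0.055, term=0.045973
Year 2: k_p_x=0.904365, q=0.021, term=0.015503
Year 3: k_p_x=0.885373, q=0.048, term=0.032421
Year 4: k_p_x=0.842875, q=0.036, term=0.021635
A_x = 0.1557


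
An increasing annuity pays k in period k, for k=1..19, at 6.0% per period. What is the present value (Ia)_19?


(Ia)_n = sum_{k=1}^{n} k * v^k, v = 1/(1+i)
v = 0.943396
Sum computed term by term:
(Ia)_19 = 92.4643


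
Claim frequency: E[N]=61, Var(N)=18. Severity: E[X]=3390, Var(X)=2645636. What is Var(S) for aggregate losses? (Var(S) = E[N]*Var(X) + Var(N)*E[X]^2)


Var(S) = E[N]*Var(X) + Var(N)*E[X]^2
= 61*2645636 + 18*3390^2
= 161383796 + 206857800
= 3.6824e+08


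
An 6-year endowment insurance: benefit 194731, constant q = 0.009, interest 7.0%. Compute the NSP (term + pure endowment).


Term component = 8182.554
Pure endowment = 6_p_x * v^6 * benefit = 0.947201 * 0.666342 * 194731 = 122906.3595
NSP = 131088.9134


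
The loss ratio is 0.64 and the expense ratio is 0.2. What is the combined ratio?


Combined ratio = loss ratio + expense ratio
= 0.64 + 0.2
= 0.84


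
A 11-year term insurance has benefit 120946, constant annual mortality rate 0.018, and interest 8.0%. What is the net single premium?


NSP = benefit * sum_{k=0}^{n-1} k_p_x * q * v^(k+1)
With constant q=0.018, v=0.925926
Sum = 0.119166
NSP = 120946 * 0.119166
= 14412.6245


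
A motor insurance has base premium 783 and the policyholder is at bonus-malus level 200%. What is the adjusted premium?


adjusted = base * BM_level / 100
= 783 * 200 / 100
= 783 * 2.0
= 1566.0


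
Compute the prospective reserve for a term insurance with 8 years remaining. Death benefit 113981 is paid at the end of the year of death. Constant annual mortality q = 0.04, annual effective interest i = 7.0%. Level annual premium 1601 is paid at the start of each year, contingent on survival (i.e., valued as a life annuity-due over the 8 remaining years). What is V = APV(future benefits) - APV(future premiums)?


v = 1/(1+i) = 0.934579
APV(future benefits) per unit = sum_{k=0}^{7} k_p_x * q * v^(k+1) = 0.210962
APV(future benefits) = 113981 * 0.210962 = 24045.6264
Life annuity-due factor ä_{x:8} = sum_{k=0}^{7} k_p_x * v^k = 5.643226
APV(future premiums) = 1601 * 5.643226 = 9034.8043
V = 24045.6264 - 9034.8043
= 15010.8221


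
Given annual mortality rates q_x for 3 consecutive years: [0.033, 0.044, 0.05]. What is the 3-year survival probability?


p_k = 1 - q_k for each year
Survival = product of (1 - q_k)
= 0.967 * 0.956 * 0.95
= 0.8782


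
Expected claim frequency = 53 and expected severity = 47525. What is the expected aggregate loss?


E[S] = E[N] * E[X]
= 53 * 47525
= 2.5188e+06


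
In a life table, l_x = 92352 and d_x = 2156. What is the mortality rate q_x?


q_x = d_x / l_x
= 2156 / 92352
= 0.0233


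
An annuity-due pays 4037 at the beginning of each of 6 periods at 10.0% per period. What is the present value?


PV_due = PMT * (1-(1+i)^(-n))/i * (1+i)
PV_immediate = 17582.1874
PV_due = 17582.1874 * 1.1
= 19340.4062


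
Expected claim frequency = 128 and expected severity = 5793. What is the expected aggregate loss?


E[S] = E[N] * E[X]
= 128 * 5793
= 741504


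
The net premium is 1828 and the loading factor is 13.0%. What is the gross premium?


Gross = net * (1 + loading)
= 1828 * (1 + 0.13)
= 1828 * 1.13
= 2065.64


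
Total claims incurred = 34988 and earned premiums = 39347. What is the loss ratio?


Loss ratio = claims / premiums
= 34988 / 39347
= 0.8892


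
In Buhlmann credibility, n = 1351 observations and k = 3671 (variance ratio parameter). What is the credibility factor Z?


Z = n / (n + k)
= 1351 / (1351 + 3671)
= 1351 / 5022
= 0.269


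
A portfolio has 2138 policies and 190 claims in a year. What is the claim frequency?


frequency = claims / policies
= 190 / 2138
= 0.0889


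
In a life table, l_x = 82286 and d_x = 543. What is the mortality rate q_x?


q_x = d_x / l_x
= 543 / 82286
= 0.0066


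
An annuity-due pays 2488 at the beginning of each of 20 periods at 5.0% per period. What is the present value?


PV_due = PMT * (1-(1+i)^(-n))/i * (1+i)
PV_immediate = 31005.9793
PV_due = 31005.9793 * 1.05
= 32556.2783


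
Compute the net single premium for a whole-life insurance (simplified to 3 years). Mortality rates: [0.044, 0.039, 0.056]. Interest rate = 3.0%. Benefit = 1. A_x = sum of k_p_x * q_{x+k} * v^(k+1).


v = 0.970874
Year 0: k_p_x=1.0, q=0.044, term=0.042718
Year 1: k_p_x=0.956, q=0.039, term=0.035144
Year 2: k_p_x=0.918716, q=0.056, term=0.047082
A_x = 0.1249


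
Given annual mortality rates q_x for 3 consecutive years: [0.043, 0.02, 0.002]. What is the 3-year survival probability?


p_k = 1 - q_k for each year
Survival = product of (1 - q_k)
= 0.957 * 0.98 * 0.998
= 0.936
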